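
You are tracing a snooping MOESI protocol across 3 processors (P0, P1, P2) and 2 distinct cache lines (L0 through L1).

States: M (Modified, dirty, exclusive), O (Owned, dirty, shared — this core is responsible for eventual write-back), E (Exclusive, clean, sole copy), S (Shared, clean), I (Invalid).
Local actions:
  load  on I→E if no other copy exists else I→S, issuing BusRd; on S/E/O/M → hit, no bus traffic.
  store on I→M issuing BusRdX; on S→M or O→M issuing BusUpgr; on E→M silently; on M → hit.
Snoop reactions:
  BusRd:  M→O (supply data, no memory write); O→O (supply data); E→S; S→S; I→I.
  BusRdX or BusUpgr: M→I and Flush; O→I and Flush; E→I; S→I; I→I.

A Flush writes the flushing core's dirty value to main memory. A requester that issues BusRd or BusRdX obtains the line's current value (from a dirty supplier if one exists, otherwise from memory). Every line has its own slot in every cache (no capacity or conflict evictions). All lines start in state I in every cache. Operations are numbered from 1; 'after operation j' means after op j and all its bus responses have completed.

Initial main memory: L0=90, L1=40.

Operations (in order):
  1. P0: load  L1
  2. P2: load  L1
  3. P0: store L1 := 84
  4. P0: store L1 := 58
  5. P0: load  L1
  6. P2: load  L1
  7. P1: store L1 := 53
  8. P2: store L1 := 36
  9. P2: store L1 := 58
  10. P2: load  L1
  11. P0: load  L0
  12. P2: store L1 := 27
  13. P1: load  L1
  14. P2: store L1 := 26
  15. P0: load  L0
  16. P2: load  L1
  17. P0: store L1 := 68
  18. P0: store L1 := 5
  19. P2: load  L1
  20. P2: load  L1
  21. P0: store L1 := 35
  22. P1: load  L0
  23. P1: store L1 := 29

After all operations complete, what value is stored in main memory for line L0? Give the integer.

memory[L0] = 90

  op1 P0: load  L1 → E/I/I on L1; bus BusRd; mem=40
  op2 P2: load  L1 → S/I/S on L1; bus BusRd; mem=40
  op3 P0: store L1 := 84 → M/I/I on L1; bus BusUpgr; mem=40
  op4 P0: store L1 := 58 → M/I/I on L1; bus (none); mem=40
  op5 P0: load  L1 → M/I/I on L1; bus (none); mem=40
  op6 P2: load  L1 → O/I/S on L1; bus BusRd; mem=40
  op7 P1: store L1 := 53 → I/M/I on L1; bus BusRdX Flush; mem=58
  op8 P2: store L1 := 36 → I/I/M on L1; bus BusRdX Flush; mem=53
  op9 P2: store L1 := 58 → I/I/M on L1; bus (none); mem=53
  op10 P2: load  L1 → I/I/M on L1; bus (none); mem=53
  op11 P0: load  L0 → E/I/I on L0; bus BusRd; mem=90
  op12 P2: store L1 := 27 → I/I/M on L1; bus (none); mem=53
  op13 P1: load  L1 → I/S/O on L1; bus BusRd; mem=53
  op14 P2: store L1 := 26 → I/I/M on L1; bus BusUpgr; mem=53
  op15 P0: load  L0 → E/I/I on L0; bus (none); mem=90
  op16 P2: load  L1 → I/I/M on L1; bus (none); mem=53
  op17 P0: store L1 := 68 → M/I/I on L1; bus BusRdX Flush; mem=26
  op18 P0: store L1 := 5 → M/I/I on L1; bus (none); mem=26
  op19 P2: load  L1 → O/I/S on L1; bus BusRd; mem=26
  op20 P2: load  L1 → O/I/S on L1; bus (none); mem=26
  op21 P0: store L1 := 35 → M/I/I on L1; bus BusUpgr; mem=26
  op22 P1: load  L0 → S/S/I on L0; bus BusRd; mem=90
  op23 P1: store L1 := 29 → I/M/I on L1; bus BusRdX Flush; mem=35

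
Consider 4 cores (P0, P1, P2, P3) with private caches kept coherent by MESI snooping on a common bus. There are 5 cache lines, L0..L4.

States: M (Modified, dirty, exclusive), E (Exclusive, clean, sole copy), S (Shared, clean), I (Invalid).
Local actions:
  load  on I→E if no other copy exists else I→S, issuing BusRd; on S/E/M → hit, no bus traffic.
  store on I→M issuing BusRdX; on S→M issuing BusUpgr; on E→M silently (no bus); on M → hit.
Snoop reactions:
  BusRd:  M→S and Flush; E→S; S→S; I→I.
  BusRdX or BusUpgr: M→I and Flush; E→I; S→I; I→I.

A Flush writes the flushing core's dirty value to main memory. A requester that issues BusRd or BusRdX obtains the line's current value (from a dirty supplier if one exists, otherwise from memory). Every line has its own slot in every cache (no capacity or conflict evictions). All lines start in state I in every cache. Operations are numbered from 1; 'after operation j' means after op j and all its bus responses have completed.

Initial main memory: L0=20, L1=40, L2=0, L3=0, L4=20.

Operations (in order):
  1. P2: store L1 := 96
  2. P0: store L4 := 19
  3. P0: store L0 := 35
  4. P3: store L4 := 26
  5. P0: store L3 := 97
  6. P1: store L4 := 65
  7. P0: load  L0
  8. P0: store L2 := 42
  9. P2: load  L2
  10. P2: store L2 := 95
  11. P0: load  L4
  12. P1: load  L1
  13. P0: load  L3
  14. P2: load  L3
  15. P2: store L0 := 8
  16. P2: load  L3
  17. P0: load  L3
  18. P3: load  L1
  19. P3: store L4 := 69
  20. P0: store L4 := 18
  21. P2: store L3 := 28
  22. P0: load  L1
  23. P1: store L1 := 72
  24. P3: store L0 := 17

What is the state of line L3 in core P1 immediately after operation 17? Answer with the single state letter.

state = I

  op1 P2: store L1 := 96 → I/I/M/I on L1; bus BusRdX; mem=40
  op2 P0: store L4 := 19 → M/I/I/I on L4; bus BusRdX; mem=20
  op3 P0: store L0 := 35 → M/I/I/I on L0; bus BusRdX; mem=20
  op4 P3: store L4 := 26 → I/I/I/M on L4; bus BusRdX Flush; mem=19
  op5 P0: store L3 := 97 → M/I/I/I on L3; bus BusRdX; mem=0
  op6 P1: store L4 := 65 → I/M/I/I on L4; bus BusRdX Flush; mem=26
  op7 P0: load  L0 → M/I/I/I on L0; bus (none); mem=20
  op8 P0: store L2 := 42 → M/I/I/I on L2; bus BusRdX; mem=0
  op9 P2: load  L2 → S/I/S/I on L2; bus BusRd Flush; mem=42
  op10 P2: store L2 := 95 → I/I/M/I on L2; bus BusUpgr; mem=42
  op11 P0: load  L4 → S/S/I/I on L4; bus BusRd Flush; mem=65
  op12 P1: load  L1 → I/S/S/I on L1; bus BusRd Flush; mem=96
  op13 P0: load  L3 → M/I/I/I on L3; bus (none); mem=0
  op14 P2: load  L3 → S/I/S/I on L3; bus BusRd Flush; mem=97
  op15 P2: store L0 := 8 → I/I/M/I on L0; bus BusRdX Flush; mem=35
  op16 P2: load  L3 → S/I/S/I on L3; bus (none); mem=97
  op17 P0: load  L3 → S/I/S/I on L3; bus (none); mem=97
  op18 P3: load  L1 → I/S/S/S on L1; bus BusRd; mem=96
  op19 P3: store L4 := 69 → I/I/I/M on L4; bus BusRdX; mem=65
  op20 P0: store L4 := 18 → M/I/I/I on L4; bus BusRdX Flush; mem=69
  op21 P2: store L3 := 28 → I/I/M/I on L3; bus BusUpgr; mem=97
  op22 P0: load  L1 → S/S/S/S on L1; bus BusRd; mem=96
  op23 P1: store L1 := 72 → I/M/I/I on L1; bus BusUpgr; mem=96
  op24 P3: store L0 := 17 → I/I/I/M on L0; bus BusRdX Flush; mem=8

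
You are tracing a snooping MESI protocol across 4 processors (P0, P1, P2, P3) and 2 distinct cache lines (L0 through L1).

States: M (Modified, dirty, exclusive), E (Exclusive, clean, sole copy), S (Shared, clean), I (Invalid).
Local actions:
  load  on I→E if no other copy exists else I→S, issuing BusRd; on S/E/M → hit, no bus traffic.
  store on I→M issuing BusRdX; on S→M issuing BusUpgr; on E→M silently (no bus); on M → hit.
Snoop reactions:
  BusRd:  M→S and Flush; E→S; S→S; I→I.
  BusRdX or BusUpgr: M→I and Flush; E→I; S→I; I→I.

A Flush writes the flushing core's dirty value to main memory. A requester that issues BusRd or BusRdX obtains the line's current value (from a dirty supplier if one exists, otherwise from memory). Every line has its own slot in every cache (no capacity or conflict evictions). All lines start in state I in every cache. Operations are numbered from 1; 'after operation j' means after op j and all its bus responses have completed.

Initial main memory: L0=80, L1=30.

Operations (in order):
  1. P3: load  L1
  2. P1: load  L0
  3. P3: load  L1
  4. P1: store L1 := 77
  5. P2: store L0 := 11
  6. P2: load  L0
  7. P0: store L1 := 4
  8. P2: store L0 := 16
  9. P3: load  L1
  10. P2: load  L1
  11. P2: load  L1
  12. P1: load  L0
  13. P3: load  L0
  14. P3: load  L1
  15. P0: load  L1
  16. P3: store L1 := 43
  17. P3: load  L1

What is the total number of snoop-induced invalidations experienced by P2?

invalidations = 1

  op1 P3: load  L1 → I/I/I/E on L1; bus BusRd; mem=30
  op2 P1: load  L0 → I/E/I/I on L0; bus BusRd; mem=80
  op3 P3: load  L1 → I/I/I/E on L1; bus (none); mem=30
  op4 P1: store L1 := 77 → I/M/I/I on L1; bus BusRdX; mem=30
  op5 P2: store L0 := 11 → I/I/M/I on L0; bus BusRdX; mem=80
  op6 P2: load  L0 → I/I/M/I on L0; bus (none); mem=80
  op7 P0: store L1 := 4 → M/I/I/I on L1; bus BusRdX Flush; mem=77
  op8 P2: store L0 := 16 → I/I/M/I on L0; bus (none); mem=80
  op9 P3: load  L1 → S/I/I/S on L1; bus BusRd Flush; mem=4
  op10 P2: load  L1 → S/I/S/S on L1; bus BusRd; mem=4
  op11 P2: load  L1 → S/I/S/S on L1; bus (none); mem=4
  op12 P1: load  L0 → I/S/S/I on L0; bus BusRd Flush; mem=16
  op13 P3: load  L0 → I/S/S/S on L0; bus BusRd; mem=16
  op14 P3: load  L1 → S/I/S/S on L1; bus (none); mem=4
  op15 P0: load  L1 → S/I/S/S on L1; bus (none); mem=4
  op16 P3: store L1 := 43 → I/I/I/M on L1; bus BusUpgr; mem=4
  op17 P3: load  L1 → I/I/I/M on L1; bus (none); mem=4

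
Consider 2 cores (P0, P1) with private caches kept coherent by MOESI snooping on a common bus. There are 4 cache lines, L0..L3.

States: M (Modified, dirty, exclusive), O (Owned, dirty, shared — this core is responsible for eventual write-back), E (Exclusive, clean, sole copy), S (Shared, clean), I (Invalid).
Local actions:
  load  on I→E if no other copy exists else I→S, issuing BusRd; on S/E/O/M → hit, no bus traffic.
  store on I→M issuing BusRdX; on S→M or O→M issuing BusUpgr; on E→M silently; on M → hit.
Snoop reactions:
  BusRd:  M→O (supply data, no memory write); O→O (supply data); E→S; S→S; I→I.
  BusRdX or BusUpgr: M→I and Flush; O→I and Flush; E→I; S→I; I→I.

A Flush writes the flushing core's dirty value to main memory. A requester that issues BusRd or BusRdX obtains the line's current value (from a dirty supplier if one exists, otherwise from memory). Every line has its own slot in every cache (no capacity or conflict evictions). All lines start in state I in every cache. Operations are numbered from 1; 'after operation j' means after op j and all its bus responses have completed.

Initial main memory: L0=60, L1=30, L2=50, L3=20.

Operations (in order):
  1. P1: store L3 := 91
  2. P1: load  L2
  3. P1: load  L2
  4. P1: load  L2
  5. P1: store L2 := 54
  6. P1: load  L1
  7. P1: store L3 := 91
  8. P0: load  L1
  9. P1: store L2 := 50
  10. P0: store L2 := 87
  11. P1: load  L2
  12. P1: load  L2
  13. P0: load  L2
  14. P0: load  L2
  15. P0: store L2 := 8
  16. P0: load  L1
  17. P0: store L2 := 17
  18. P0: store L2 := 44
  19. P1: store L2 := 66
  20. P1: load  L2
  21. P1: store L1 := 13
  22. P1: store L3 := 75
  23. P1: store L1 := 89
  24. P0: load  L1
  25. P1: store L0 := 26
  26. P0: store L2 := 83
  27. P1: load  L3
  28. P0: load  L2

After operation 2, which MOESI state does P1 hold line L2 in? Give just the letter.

state = E

1. P1: store L3 := 91  bus=[BusRdX]  L3: P0=I P1=M  mem[L3]=20
2. P1: load  L2  bus=[BusRd]  L2: P0=I P1=E  mem[L2]=50
3. P1: load  L2  bus=[-]  L2: P0=I P1=E  mem[L2]=50
4. P1: load  L2  bus=[-]  L2: P0=I P1=E  mem[L2]=50
5. P1: store L2 := 54  bus=[-]  L2: P0=I P1=M  mem[L2]=50
6. P1: load  L1  bus=[BusRd]  L1: P0=I P1=E  mem[L1]=30
7. P1: store L3 := 91  bus=[-]  L3: P0=I P1=M  mem[L3]=20
8. P0: load  L1  bus=[BusRd]  L1: P0=S P1=S  mem[L1]=30
9. P1: store L2 := 50  bus=[-]  L2: P0=I P1=M  mem[L2]=50
10. P0: store L2 := 87  bus=[BusRdX,Flush]  L2: P0=M P1=I  mem[L2]=50
11. P1: load  L2  bus=[BusRd]  L2: P0=O P1=S  mem[L2]=50
12. P1: load  L2  bus=[-]  L2: P0=O P1=S  mem[L2]=50
13. P0: load  L2  bus=[-]  L2: P0=O P1=S  mem[L2]=50
14. P0: load  L2  bus=[-]  L2: P0=O P1=S  mem[L2]=50
15. P0: store L2 := 8  bus=[BusUpgr]  L2: P0=M P1=I  mem[L2]=50
16. P0: load  L1  bus=[-]  L1: P0=S P1=S  mem[L1]=30
17. P0: store L2 := 17  bus=[-]  L2: P0=M P1=I  mem[L2]=50
18. P0: store L2 := 44  bus=[-]  L2: P0=M P1=I  mem[L2]=50
19. P1: store L2 := 66  bus=[BusRdX,Flush]  L2: P0=I P1=M  mem[L2]=44
20. P1: load  L2  bus=[-]  L2: P0=I P1=M  mem[L2]=44
21. P1: store L1 := 13  bus=[BusUpgr]  L1: P0=I P1=M  mem[L1]=30
22. P1: store L3 := 75  bus=[-]  L3: P0=I P1=M  mem[L3]=20
23. P1: store L1 := 89  bus=[-]  L1: P0=I P1=M  mem[L1]=30
24. P0: load  L1  bus=[BusRd]  L1: P0=S P1=O  mem[L1]=30
25. P1: store L0 := 26  bus=[BusRdX]  L0: P0=I P1=M  mem[L0]=60
26. P0: store L2 := 83  bus=[BusRdX,Flush]  L2: P0=M P1=I  mem[L2]=66
27. P1: load  L3  bus=[-]  L3: P0=I P1=M  mem[L3]=20
28. P0: load  L2  bus=[-]  L2: P0=M P1=I  mem[L2]=66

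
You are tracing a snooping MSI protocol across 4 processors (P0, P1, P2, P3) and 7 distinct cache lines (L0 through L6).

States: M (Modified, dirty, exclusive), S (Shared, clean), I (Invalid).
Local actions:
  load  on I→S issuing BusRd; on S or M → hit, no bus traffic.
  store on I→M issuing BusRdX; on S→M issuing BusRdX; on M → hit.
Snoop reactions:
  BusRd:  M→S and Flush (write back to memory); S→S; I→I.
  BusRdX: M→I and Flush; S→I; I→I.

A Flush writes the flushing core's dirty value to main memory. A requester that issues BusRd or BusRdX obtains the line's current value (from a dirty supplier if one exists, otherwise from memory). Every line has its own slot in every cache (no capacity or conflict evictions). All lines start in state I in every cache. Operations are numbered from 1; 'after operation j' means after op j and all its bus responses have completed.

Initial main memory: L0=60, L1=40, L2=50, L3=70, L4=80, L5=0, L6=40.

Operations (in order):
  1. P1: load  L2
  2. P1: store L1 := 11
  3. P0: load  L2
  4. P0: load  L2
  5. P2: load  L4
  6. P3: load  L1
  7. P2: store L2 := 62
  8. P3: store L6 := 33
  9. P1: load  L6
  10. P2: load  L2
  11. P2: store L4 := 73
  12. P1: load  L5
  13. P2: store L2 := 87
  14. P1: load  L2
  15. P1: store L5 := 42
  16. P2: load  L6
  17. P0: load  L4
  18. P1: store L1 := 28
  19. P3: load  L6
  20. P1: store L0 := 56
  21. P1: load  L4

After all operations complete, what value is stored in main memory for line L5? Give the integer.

memory[L5] = 0

  op1 P1: load  L2 → I/S/I/I on L2; bus BusRd; mem=50
  op2 P1: store L1 := 11 → I/M/I/I on L1; bus BusRdX; mem=40
  op3 P0: load  L2 → S/S/I/I on L2; bus BusRd; mem=50
  op4 P0: load  L2 → S/S/I/I on L2; bus (none); mem=50
  op5 P2: load  L4 → I/I/S/I on L4; bus BusRd; mem=80
  op6 P3: load  L1 → I/S/I/S on L1; bus BusRd Flush; mem=11
  op7 P2: store L2 := 62 → I/I/M/I on L2; bus BusRdX; mem=50
  op8 P3: store L6 := 33 → I/I/I/M on L6; bus BusRdX; mem=40
  op9 P1: load  L6 → I/S/I/S on L6; bus BusRd Flush; mem=33
  op10 P2: load  L2 → I/I/M/I on L2; bus (none); mem=50
  op11 P2: store L4 := 73 → I/I/M/I on L4; bus BusRdX; mem=80
  op12 P1: load  L5 → I/S/I/I on L5; bus BusRd; mem=0
  op13 P2: store L2 := 87 → I/I/M/I on L2; bus (none); mem=50
  op14 P1: load  L2 → I/S/S/I on L2; bus BusRd Flush; mem=87
  op15 P1: store L5 := 42 → I/M/I/I on L5; bus BusRdX; mem=0
  op16 P2: load  L6 → I/S/S/S on L6; bus BusRd; mem=33
  op17 P0: load  L4 → S/I/S/I on L4; bus BusRd Flush; mem=73
  op18 P1: store L1 := 28 → I/M/I/I on L1; bus BusRdX; mem=11
  op19 P3: load  L6 → I/S/S/S on L6; bus (none); mem=33
  op20 P1: store L0 := 56 → I/M/I/I on L0; bus BusRdX; mem=60
  op21 P1: load  L4 → S/S/S/I on L4; bus BusRd; mem=73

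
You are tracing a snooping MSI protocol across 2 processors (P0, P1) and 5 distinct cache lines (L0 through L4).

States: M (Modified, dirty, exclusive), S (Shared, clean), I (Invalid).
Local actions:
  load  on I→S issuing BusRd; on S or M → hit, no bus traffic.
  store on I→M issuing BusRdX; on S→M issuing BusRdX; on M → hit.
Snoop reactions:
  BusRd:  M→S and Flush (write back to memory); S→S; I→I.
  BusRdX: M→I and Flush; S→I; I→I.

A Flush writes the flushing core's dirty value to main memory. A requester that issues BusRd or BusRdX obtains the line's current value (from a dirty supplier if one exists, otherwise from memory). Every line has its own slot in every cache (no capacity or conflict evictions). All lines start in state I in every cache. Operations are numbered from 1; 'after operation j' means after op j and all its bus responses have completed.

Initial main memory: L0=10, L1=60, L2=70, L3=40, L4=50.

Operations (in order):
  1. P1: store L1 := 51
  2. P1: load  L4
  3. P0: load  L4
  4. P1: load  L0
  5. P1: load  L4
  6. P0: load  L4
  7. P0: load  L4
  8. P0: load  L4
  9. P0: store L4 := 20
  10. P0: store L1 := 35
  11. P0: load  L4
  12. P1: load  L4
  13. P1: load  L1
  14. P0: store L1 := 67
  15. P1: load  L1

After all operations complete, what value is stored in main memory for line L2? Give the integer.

memory[L2] = 70

1. P1: store L1 := 51  bus=[BusRdX]  L1: P0=I P1=M  mem[L1]=60
2. P1: load  L4  bus=[BusRd]  L4: P0=I P1=S  mem[L4]=50
3. P0: load  L4  bus=[BusRd]  L4: P0=S P1=S  mem[L4]=50
4. P1: load  L0  bus=[BusRd]  L0: P0=I P1=S  mem[L0]=10
5. P1: load  L4  bus=[-]  L4: P0=S P1=S  mem[L4]=50
6. P0: load  L4  bus=[-]  L4: P0=S P1=S  mem[L4]=50
7. P0: load  L4  bus=[-]  L4: P0=S P1=S  mem[L4]=50
8. P0: load  L4  bus=[-]  L4: P0=S P1=S  mem[L4]=50
9. P0: store L4 := 20  bus=[BusRdX]  L4: P0=M P1=I  mem[L4]=50
10. P0: store L1 := 35  bus=[BusRdX,Flush]  L1: P0=M P1=I  mem[L1]=51
11. P0: load  L4  bus=[-]  L4: P0=M P1=I  mem[L4]=50
12. P1: load  L4  bus=[BusRd,Flush]  L4: P0=S P1=S  mem[L4]=20
13. P1: load  L1  bus=[BusRd,Flush]  L1: P0=S P1=S  mem[L1]=35
14. P0: store L1 := 67  bus=[BusRdX]  L1: P0=M P1=I  mem[L1]=35
15. P1: load  L1  bus=[BusRd,Flush]  L1: P0=S P1=S  mem[L1]=67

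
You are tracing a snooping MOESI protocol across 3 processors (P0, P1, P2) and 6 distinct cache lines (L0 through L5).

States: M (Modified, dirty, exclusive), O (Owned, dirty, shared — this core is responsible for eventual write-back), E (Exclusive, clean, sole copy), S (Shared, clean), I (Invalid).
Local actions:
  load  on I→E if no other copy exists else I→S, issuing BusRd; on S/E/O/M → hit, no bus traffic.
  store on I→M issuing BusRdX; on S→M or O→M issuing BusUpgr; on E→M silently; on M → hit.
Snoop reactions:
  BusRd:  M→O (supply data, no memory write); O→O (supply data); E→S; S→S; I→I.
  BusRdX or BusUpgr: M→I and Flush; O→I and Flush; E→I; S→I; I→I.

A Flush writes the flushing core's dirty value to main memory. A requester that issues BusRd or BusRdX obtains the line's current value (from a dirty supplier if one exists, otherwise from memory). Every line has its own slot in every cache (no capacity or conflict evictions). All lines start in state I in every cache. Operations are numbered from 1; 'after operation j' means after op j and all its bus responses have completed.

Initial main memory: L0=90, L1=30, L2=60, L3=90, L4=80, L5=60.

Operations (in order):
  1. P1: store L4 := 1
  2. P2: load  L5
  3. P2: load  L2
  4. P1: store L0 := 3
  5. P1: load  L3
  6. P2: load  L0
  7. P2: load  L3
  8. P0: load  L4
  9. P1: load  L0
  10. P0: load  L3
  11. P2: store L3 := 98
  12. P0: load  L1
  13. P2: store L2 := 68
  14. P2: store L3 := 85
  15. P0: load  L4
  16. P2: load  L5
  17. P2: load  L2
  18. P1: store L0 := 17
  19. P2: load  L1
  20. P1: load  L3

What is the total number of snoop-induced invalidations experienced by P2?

invalidations = 1

1. P1: store L4 := 1  bus=[BusRdX]  L4: P0=I P1=M P2=I  mem[L4]=80
2. P2: load  L5  bus=[BusRd]  L5: P0=I P1=I P2=E  mem[L5]=60
3. P2: load  L2  bus=[BusRd]  L2: P0=I P1=I P2=E  mem[L2]=60
4. P1: store L0 := 3  bus=[BusRdX]  L0: P0=I P1=M P2=I  mem[L0]=90
5. P1: load  L3  bus=[BusRd]  L3: P0=I P1=E P2=I  mem[L3]=90
6. P2: load  L0  bus=[BusRd]  L0: P0=I P1=O P2=S  mem[L0]=90
7. P2: load  L3  bus=[BusRd]  L3: P0=I P1=S P2=S  mem[L3]=90
8. P0: load  L4  bus=[BusRd]  L4: P0=S P1=O P2=I  mem[L4]=80
9. P1: load  L0  bus=[-]  L0: P0=I P1=O P2=S  mem[L0]=90
10. P0: load  L3  bus=[BusRd]  L3: P0=S P1=S P2=S  mem[L3]=90
11. P2: store L3 := 98  bus=[BusUpgr]  L3: P0=I P1=I P2=M  mem[L3]=90
12. P0: load  L1  bus=[BusRd]  L1: P0=E P1=I P2=I  mem[L1]=30
13. P2: store L2 := 68  bus=[-]  L2: P0=I P1=I P2=M  mem[L2]=60
14. P2: store L3 := 85  bus=[-]  L3: P0=I P1=I P2=M  mem[L3]=90
15. P0: load  L4  bus=[-]  L4: P0=S P1=O P2=I  mem[L4]=80
16. P2: load  L5  bus=[-]  L5: P0=I P1=I P2=E  mem[L5]=60
17. P2: load  L2  bus=[-]  L2: P0=I P1=I P2=M  mem[L2]=60
18. P1: store L0 := 17  bus=[BusUpgr]  L0: P0=I P1=M P2=I  mem[L0]=90
19. P2: load  L1  bus=[BusRd]  L1: P0=S P1=I P2=S  mem[L1]=30
20. P1: load  L3  bus=[BusRd]  L3: P0=I P1=S P2=O  mem[L3]=90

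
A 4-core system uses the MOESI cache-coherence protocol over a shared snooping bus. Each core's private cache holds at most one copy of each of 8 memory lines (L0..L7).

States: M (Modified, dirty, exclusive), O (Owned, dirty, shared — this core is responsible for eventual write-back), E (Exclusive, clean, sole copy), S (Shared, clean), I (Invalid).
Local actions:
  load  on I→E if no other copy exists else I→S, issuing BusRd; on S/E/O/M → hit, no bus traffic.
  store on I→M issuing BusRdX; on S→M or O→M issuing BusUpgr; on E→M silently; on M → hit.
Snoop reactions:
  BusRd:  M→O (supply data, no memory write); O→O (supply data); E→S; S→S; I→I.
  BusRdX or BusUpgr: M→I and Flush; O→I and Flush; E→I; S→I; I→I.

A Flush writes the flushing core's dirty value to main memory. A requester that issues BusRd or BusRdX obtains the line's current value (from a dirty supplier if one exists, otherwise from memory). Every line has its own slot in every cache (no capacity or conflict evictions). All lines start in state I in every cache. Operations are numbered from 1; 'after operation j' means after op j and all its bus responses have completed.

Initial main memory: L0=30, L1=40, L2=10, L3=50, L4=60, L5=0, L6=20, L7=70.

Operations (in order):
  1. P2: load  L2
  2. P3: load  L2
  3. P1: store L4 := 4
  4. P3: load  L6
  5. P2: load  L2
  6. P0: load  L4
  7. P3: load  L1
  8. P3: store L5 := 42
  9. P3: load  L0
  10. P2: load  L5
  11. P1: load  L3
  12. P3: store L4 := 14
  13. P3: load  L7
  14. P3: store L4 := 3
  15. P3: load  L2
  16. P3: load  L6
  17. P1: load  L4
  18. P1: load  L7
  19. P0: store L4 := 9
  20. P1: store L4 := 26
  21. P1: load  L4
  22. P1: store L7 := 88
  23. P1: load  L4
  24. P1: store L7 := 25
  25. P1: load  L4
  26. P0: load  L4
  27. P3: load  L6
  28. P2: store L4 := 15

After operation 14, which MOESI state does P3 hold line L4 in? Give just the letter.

step 1: P2: load  L2  ⟶  IIEI  (L2)  txn=BusRd  M[L2]=10
step 2: P3: load  L2  ⟶  IISS  (L2)  txn=BusRd  M[L2]=10
step 3: P1: store L4 := 4  ⟶  IMII  (L4)  txn=BusRdX  M[L4]=60
step 4: P3: load  L6  ⟶  IIIE  (L6)  txn=BusRd  M[L6]=20
step 5: P2: load  L2  ⟶  IISS  (L2)  txn=∅  M[L2]=10
step 6: P0: load  L4  ⟶  SOII  (L4)  txn=BusRd  M[L4]=60
step 7: P3: load  L1  ⟶  IIIE  (L1)  txn=BusRd  M[L1]=40
step 8: P3: store L5 := 42  ⟶  IIIM  (L5)  txn=BusRdX  M[L5]=0
step 9: P3: load  L0  ⟶  IIIE  (L0)  txn=BusRd  M[L0]=30
step 10: P2: load  L5  ⟶  IISO  (L5)  txn=BusRd  M[L5]=0
step 11: P1: load  L3  ⟶  IEII  (L3)  txn=BusRd  M[L3]=50
step 12: P3: store L4 := 14  ⟶  IIIM  (L4)  txn=BusRdX+Flush  M[L4]=4
step 13: P3: load  L7  ⟶  IIIE  (L7)  txn=BusRd  M[L7]=70
step 14: P3: store L4 := 3  ⟶  IIIM  (L4)  txn=∅  M[L4]=4
step 15: P3: load  L2  ⟶  IISS  (L2)  txn=∅  M[L2]=10
step 16: P3: load  L6  ⟶  IIIE  (L6)  txn=∅  M[L6]=20
step 17: P1: load  L4  ⟶  ISIO  (L4)  txn=BusRd  M[L4]=4
step 18: P1: load  L7  ⟶  ISIS  (L7)  txn=BusRd  M[L7]=70
step 19: P0: store L4 := 9  ⟶  MIII  (L4)  txn=BusRdX+Flush  M[L4]=3
step 20: P1: store L4 := 26  ⟶  IMII  (L4)  txn=BusRdX+Flush  M[L4]=9
step 21: P1: load  L4  ⟶  IMII  (L4)  txn=∅  M[L4]=9
step 22: P1: store L7 := 88  ⟶  IMII  (L7)  txn=BusUpgr  M[L7]=70
step 23: P1: load  L4  ⟶  IMII  (L4)  txn=∅  M[L4]=9
step 24: P1: store L7 := 25  ⟶  IMII  (L7)  txn=∅  M[L7]=70
step 25: P1: load  L4  ⟶  IMII  (L4)  txn=∅  M[L4]=9
step 26: P0: load  L4  ⟶  SOII  (L4)  txn=BusRd  M[L4]=9
step 27: P3: load  L6  ⟶  IIIE  (L6)  txn=∅  M[L6]=20
step 28: P2: store L4 := 15  ⟶  IIMI  (L4)  txn=BusRdX+Flush  M[L4]=26

state = M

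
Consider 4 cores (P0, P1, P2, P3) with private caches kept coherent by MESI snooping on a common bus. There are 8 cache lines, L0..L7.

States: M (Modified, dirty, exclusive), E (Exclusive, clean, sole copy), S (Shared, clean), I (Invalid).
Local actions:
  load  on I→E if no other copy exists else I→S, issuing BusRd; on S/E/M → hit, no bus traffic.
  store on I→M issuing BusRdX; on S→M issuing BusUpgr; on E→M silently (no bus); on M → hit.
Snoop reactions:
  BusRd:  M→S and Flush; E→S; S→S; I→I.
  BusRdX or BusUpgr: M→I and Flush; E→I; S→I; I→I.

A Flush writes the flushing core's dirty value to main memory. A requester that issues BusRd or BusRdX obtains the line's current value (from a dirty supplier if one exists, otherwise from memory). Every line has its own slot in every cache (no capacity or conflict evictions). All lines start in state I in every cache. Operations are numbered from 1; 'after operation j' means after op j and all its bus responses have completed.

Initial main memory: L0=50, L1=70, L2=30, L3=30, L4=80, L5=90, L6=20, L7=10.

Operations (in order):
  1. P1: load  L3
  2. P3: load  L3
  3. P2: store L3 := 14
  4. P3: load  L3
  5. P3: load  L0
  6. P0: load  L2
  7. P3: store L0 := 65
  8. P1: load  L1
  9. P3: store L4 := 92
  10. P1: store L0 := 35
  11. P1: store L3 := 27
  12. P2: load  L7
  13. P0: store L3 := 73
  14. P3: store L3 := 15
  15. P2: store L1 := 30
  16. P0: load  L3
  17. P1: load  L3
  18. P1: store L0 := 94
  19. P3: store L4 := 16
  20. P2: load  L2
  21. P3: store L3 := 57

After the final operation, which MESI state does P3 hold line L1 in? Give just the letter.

state = I

[1] P1: load  L3 | P0:I, P1:E(30), P2:I, P3:I | bus: BusRd
[2] P3: load  L3 | P0:I, P1:S(30), P2:I, P3:S(30) | bus: BusRd
[3] P2: store L3 := 14 | P0:I, P1:I, P2:M(14), P3:I | bus: BusRdX
[4] P3: load  L3 | P0:I, P1:I, P2:S(14), P3:S(14) | bus: BusRd,Flush
[5] P3: load  L0 | P0:I, P1:I, P2:I, P3:E(50) | bus: BusRd
[6] P0: load  L2 | P0:E(30), P1:I, P2:I, P3:I | bus: BusRd
[7] P3: store L0 := 65 | P0:I, P1:I, P2:I, P3:M(65) | bus: none
[8] P1: load  L1 | P0:I, P1:E(70), P2:I, P3:I | bus: BusRd
[9] P3: store L4 := 92 | P0:I, P1:I, P2:I, P3:M(92) | bus: BusRdX
[10] P1: store L0 := 35 | P0:I, P1:M(35), P2:I, P3:I | bus: BusRdX,Flush
[11] P1: store L3 := 27 | P0:I, P1:M(27), P2:I, P3:I | bus: BusRdX
[12] P2: load  L7 | P0:I, P1:I, P2:E(10), P3:I | bus: BusRd
[13] P0: store L3 := 73 | P0:M(73), P1:I, P2:I, P3:I | bus: BusRdX,Flush
[14] P3: store L3 := 15 | P0:I, P1:I, P2:I, P3:M(15) | bus: BusRdX,Flush
[15] P2: store L1 := 30 | P0:I, P1:I, P2:M(30), P3:I | bus: BusRdX
[16] P0: load  L3 | P0:S(15), P1:I, P2:I, P3:S(15) | bus: BusRd,Flush
[17] P1: load  L3 | P0:S(15), P1:S(15), P2:I, P3:S(15) | bus: BusRd
[18] P1: store L0 := 94 | P0:I, P1:M(94), P2:I, P3:I | bus: none
[19] P3: store L4 := 16 | P0:I, P1:I, P2:I, P3:M(16) | bus: none
[20] P2: load  L2 | P0:S(30), P1:I, P2:S(30), P3:I | bus: BusRd
[21] P3: store L3 := 57 | P0:I, P1:I, P2:I, P3:M(57) | bus: BusUpgr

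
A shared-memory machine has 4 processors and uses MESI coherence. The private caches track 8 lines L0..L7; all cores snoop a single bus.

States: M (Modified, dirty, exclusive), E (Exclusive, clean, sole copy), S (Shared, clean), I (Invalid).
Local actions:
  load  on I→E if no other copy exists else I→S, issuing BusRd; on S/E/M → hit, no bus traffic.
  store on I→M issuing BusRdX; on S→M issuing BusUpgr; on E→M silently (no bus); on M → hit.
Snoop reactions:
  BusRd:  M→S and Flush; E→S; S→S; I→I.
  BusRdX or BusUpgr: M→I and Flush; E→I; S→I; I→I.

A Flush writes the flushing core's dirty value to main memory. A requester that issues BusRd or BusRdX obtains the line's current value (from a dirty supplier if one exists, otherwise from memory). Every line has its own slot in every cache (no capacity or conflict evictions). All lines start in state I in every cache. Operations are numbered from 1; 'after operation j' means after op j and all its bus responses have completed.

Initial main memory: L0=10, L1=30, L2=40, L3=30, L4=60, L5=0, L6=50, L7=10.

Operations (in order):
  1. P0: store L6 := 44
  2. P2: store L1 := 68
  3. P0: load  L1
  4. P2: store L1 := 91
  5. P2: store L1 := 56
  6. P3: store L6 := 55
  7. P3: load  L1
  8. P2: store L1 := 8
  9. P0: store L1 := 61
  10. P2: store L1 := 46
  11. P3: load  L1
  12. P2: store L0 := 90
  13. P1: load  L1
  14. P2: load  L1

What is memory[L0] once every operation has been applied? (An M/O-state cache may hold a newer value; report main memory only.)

step 1: P0: store L6 := 44  ⟶  MIII  (L6)  txn=BusRdX  M[L6]=50
step 2: P2: store L1 := 68  ⟶  IIMI  (L1)  txn=BusRdX  M[L1]=30
step 3: P0: load  L1  ⟶  SISI  (L1)  txn=BusRd+Flush  M[L1]=68
step 4: P2: store L1 := 91  ⟶  IIMI  (L1)  txn=BusUpgr  M[L1]=68
step 5: P2: store L1 := 56  ⟶  IIMI  (L1)  txn=∅  M[L1]=68
step 6: P3: store L6 := 55  ⟶  IIIM  (L6)  txn=BusRdX+Flush  M[L6]=44
step 7: P3: load  L1  ⟶  IISS  (L1)  txn=BusRd+Flush  M[L1]=56
step 8: P2: store L1 := 8  ⟶  IIMI  (L1)  txn=BusUpgr  M[L1]=56
step 9: P0: store L1 := 61  ⟶  MIII  (L1)  txn=BusRdX+Flush  M[L1]=8
step 10: P2: store L1 := 46  ⟶  IIMI  (L1)  txn=BusRdX+Flush  M[L1]=61
step 11: P3: load  L1  ⟶  IISS  (L1)  txn=BusRd+Flush  M[L1]=46
step 12: P2: store L0 := 90  ⟶  IIMI  (L0)  txn=BusRdX  M[L0]=10
step 13: P1: load  L1  ⟶  ISSS  (L1)  txn=BusRd  M[L1]=46
step 14: P2: load  L1  ⟶  ISSS  (L1)  txn=∅  M[L1]=46

memory[L0] = 10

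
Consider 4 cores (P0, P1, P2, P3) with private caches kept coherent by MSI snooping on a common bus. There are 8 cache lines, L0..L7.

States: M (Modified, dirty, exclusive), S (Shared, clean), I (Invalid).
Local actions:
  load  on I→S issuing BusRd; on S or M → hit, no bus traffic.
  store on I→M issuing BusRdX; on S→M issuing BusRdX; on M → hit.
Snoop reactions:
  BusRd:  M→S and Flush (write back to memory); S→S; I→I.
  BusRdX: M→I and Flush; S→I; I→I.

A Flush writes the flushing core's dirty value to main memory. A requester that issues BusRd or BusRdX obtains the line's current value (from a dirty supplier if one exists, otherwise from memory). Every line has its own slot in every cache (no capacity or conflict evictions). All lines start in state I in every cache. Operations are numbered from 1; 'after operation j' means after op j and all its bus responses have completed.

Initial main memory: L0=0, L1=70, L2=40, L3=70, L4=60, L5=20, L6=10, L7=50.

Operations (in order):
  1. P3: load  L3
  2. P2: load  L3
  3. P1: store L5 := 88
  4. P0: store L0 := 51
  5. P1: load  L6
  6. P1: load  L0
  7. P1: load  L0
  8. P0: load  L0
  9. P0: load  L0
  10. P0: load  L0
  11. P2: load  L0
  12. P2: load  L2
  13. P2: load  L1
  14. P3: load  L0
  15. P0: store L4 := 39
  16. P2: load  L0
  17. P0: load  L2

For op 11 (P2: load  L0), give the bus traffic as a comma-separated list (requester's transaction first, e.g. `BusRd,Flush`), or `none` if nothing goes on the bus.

bus = BusRd

1. P3: load  L3  bus=[BusRd]  L3: P0=I P1=I P2=I P3=S  mem[L3]=70
2. P2: load  L3  bus=[BusRd]  L3: P0=I P1=I P2=S P3=S  mem[L3]=70
3. P1: store L5 := 88  bus=[BusRdX]  L5: P0=I P1=M P2=I P3=I  mem[L5]=20
4. P0: store L0 := 51  bus=[BusRdX]  L0: P0=M P1=I P2=I P3=I  mem[L0]=0
5. P1: load  L6  bus=[BusRd]  L6: P0=I P1=S P2=I P3=I  mem[L6]=10
6. P1: load  L0  bus=[BusRd,Flush]  L0: P0=S P1=S P2=I P3=I  mem[L0]=51
7. P1: load  L0  bus=[-]  L0: P0=S P1=S P2=I P3=I  mem[L0]=51
8. P0: load  L0  bus=[-]  L0: P0=S P1=S P2=I P3=I  mem[L0]=51
9. P0: load  L0  bus=[-]  L0: P0=S P1=S P2=I P3=I  mem[L0]=51
10. P0: load  L0  bus=[-]  L0: P0=S P1=S P2=I P3=I  mem[L0]=51
11. P2: load  L0  bus=[BusRd]  L0: P0=S P1=S P2=S P3=I  mem[L0]=51
12. P2: load  L2  bus=[BusRd]  L2: P0=I P1=I P2=S P3=I  mem[L2]=40
13. P2: load  L1  bus=[BusRd]  L1: P0=I P1=I P2=S P3=I  mem[L1]=70
14. P3: load  L0  bus=[BusRd]  L0: P0=S P1=S P2=S P3=S  mem[L0]=51
15. P0: store L4 := 39  bus=[BusRdX]  L4: P0=M P1=I P2=I P3=I  mem[L4]=60
16. P2: load  L0  bus=[-]  L0: P0=S P1=S P2=S P3=S  mem[L0]=51
17. P0: load  L2  bus=[BusRd]  L2: P0=S P1=I P2=S P3=I  mem[L2]=40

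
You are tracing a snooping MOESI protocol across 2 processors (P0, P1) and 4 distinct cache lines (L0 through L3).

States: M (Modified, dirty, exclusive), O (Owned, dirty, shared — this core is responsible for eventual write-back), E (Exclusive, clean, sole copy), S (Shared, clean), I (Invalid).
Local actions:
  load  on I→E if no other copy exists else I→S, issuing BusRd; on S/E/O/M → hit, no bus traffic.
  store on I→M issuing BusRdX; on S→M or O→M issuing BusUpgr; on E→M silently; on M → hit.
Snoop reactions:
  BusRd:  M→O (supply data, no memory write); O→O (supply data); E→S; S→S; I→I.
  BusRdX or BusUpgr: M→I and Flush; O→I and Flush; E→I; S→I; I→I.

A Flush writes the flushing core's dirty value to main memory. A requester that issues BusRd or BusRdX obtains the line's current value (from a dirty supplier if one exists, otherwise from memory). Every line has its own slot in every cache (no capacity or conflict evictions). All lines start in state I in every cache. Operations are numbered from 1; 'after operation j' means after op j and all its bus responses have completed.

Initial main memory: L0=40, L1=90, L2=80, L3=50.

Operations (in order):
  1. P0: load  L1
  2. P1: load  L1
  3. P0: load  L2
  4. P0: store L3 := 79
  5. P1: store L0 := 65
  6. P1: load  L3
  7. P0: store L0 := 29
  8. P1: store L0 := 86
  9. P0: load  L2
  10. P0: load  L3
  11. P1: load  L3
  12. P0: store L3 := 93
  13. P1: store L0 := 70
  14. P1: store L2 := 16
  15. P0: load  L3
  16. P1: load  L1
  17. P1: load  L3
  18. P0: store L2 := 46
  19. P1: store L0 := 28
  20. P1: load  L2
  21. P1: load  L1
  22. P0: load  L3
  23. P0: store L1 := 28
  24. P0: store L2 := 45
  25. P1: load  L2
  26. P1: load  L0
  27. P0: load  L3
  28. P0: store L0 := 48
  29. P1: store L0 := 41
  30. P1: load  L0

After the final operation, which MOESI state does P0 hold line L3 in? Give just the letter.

state = O

1. P0: load  L1  bus=[BusRd]  L1: P0=E P1=I  mem[L1]=90
2. P1: load  L1  bus=[BusRd]  L1: P0=S P1=S  mem[L1]=90
3. P0: load  L2  bus=[BusRd]  L2: P0=E P1=I  mem[L2]=80
4. P0: store L3 := 79  bus=[BusRdX]  L3: P0=M P1=I  mem[L3]=50
5. P1: store L0 := 65  bus=[BusRdX]  L0: P0=I P1=M  mem[L0]=40
6. P1: load  L3  bus=[BusRd]  L3: P0=O P1=S  mem[L3]=50
7. P0: store L0 := 29  bus=[BusRdX,Flush]  L0: P0=M P1=I  mem[L0]=65
8. P1: store L0 := 86  bus=[BusRdX,Flush]  L0: P0=I P1=M  mem[L0]=29
9. P0: load  L2  bus=[-]  L2: P0=E P1=I  mem[L2]=80
10. P0: load  L3  bus=[-]  L3: P0=O P1=S  mem[L3]=50
11. P1: load  L3  bus=[-]  L3: P0=O P1=S  mem[L3]=50
12. P0: store L3 := 93  bus=[BusUpgr]  L3: P0=M P1=I  mem[L3]=50
13. P1: store L0 := 70  bus=[-]  L0: P0=I P1=M  mem[L0]=29
14. P1: store L2 := 16  bus=[BusRdX]  L2: P0=I P1=M  mem[L2]=80
15. P0: load  L3  bus=[-]  L3: P0=M P1=I  mem[L3]=50
16. P1: load  L1  bus=[-]  L1: P0=S P1=S  mem[L1]=90
17. P1: load  L3  bus=[BusRd]  L3: P0=O P1=S  mem[L3]=50
18. P0: store L2 := 46  bus=[BusRdX,Flush]  L2: P0=M P1=I  mem[L2]=16
19. P1: store L0 := 28  bus=[-]  L0: P0=I P1=M  mem[L0]=29
20. P1: load  L2  bus=[BusRd]  L2: P0=O P1=S  mem[L2]=16
21. P1: load  L1  bus=[-]  L1: P0=S P1=S  mem[L1]=90
22. P0: load  L3  bus=[-]  L3: P0=O P1=S  mem[L3]=50
23. P0: store L1 := 28  bus=[BusUpgr]  L1: P0=M P1=I  mem[L1]=90
24. P0: store L2 := 45  bus=[BusUpgr]  L2: P0=M P1=I  mem[L2]=16
25. P1: load  L2  bus=[BusRd]  L2: P0=O P1=S  mem[L2]=16
26. P1: load  L0  bus=[-]  L0: P0=I P1=M  mem[L0]=29
27. P0: load  L3  bus=[-]  L3: P0=O P1=S  mem[L3]=50
28. P0: store L0 := 48  bus=[BusRdX,Flush]  L0: P0=M P1=I  mem[L0]=28
29. P1: store L0 := 41  bus=[BusRdX,Flush]  L0: P0=I P1=M  mem[L0]=48
30. P1: load  L0  bus=[-]  L0: P0=I P1=M  mem[L0]=48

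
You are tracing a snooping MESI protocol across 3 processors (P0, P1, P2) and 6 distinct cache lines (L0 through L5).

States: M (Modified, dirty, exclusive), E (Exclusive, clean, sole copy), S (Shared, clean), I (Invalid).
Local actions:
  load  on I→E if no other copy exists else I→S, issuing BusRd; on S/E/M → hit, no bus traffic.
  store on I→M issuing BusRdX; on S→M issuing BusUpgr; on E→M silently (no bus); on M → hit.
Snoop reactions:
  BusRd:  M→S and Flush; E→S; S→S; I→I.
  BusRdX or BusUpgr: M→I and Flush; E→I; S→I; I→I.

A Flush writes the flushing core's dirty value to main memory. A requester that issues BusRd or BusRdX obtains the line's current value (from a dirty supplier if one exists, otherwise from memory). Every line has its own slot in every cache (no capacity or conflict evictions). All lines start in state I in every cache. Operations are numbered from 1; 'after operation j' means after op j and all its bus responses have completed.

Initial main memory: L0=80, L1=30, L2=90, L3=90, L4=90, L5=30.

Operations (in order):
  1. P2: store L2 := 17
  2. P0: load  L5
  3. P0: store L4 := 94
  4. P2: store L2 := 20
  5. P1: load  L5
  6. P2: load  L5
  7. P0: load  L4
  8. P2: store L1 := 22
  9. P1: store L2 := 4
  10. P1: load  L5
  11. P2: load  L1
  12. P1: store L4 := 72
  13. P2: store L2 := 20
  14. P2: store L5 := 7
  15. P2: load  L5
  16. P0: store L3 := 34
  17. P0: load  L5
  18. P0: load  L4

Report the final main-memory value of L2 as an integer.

step 1: P2: store L2 := 17  ⟶  IIM  (L2)  txn=BusRdX  M[L2]=90
step 2: P0: load  L5  ⟶  EII  (L5)  txn=BusRd  M[L5]=30
step 3: P0: store L4 := 94  ⟶  MII  (L4)  txn=BusRdX  M[L4]=90
step 4: P2: store L2 := 20  ⟶  IIM  (L2)  txn=∅  M[L2]=90
step 5: P1: load  L5  ⟶  SSI  (L5)  txn=BusRd  M[L5]=30
step 6: P2: load  L5  ⟶  SSS  (L5)  txn=BusRd  M[L5]=30
step 7: P0: load  L4  ⟶  MII  (L4)  txn=∅  M[L4]=90
step 8: P2: store L1 := 22  ⟶  IIM  (L1)  txn=BusRdX  M[L1]=30
step 9: P1: store L2 := 4  ⟶  IMI  (L2)  txn=BusRdX+Flush  M[L2]=20
step 10: P1: load  L5  ⟶  SSS  (L5)  txn=∅  M[L5]=30
step 11: P2: load  L1  ⟶  IIM  (L1)  txn=∅  M[L1]=30
step 12: P1: store L4 := 72  ⟶  IMI  (L4)  txn=BusRdX+Flush  M[L4]=94
step 13: P2: store L2 := 20  ⟶  IIM  (L2)  txn=BusRdX+Flush  M[L2]=4
step 14: P2: store L5 := 7  ⟶  IIM  (L5)  txn=BusUpgr  M[L5]=30
step 15: P2: load  L5  ⟶  IIM  (L5)  txn=∅  M[L5]=30
step 16: P0: store L3 := 34  ⟶  MII  (L3)  txn=BusRdX  M[L3]=90
step 17: P0: load  L5  ⟶  SIS  (L5)  txn=BusRd+Flush  M[L5]=7
step 18: P0: load  L4  ⟶  SSI  (L4)  txn=BusRd+Flush  M[L4]=72

memory[L2] = 4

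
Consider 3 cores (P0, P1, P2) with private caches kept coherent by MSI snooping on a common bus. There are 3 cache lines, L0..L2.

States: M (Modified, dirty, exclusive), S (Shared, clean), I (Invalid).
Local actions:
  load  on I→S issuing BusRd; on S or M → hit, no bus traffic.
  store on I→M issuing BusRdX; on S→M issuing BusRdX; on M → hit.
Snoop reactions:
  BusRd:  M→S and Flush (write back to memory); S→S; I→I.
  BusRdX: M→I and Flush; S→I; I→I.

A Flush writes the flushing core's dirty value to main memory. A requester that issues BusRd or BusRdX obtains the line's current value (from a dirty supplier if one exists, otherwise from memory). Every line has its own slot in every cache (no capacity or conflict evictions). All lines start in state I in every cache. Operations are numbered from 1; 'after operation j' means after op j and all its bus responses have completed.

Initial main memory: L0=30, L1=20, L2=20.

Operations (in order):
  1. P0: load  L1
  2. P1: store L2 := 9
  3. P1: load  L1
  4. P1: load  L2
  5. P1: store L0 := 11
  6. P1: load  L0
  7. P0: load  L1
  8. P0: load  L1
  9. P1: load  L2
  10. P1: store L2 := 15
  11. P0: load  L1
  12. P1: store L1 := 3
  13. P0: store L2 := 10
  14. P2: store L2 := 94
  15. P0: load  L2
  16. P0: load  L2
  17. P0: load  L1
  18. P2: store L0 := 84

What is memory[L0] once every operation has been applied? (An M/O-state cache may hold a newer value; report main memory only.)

  op1 P0: load  L1 → S/I/I on L1; bus BusRd; mem=20
  op2 P1: store L2 := 9 → I/M/I on L2; bus BusRdX; mem=20
  op3 P1: load  L1 → S/S/I on L1; bus BusRd; mem=20
  op4 P1: load  L2 → I/M/I on L2; bus (none); mem=20
  op5 P1: store L0 := 11 → I/M/I on L0; bus BusRdX; mem=30
  op6 P1: load  L0 → I/M/I on L0; bus (none); mem=30
  op7 P0: load  L1 → S/S/I on L1; bus (none); mem=20
  op8 P0: load  L1 → S/S/I on L1; bus (none); mem=20
  op9 P1: load  L2 → I/M/I on L2; bus (none); mem=20
  op10 P1: store L2 := 15 → I/M/I on L2; bus (none); mem=20
  op11 P0: load  L1 → S/S/I on L1; bus (none); mem=20
  op12 P1: store L1 := 3 → I/M/I on L1; bus BusRdX; mem=20
  op13 P0: store L2 := 10 → M/I/I on L2; bus BusRdX Flush; mem=15
  op14 P2: store L2 := 94 → I/I/M on L2; bus BusRdX Flush; mem=10
  op15 P0: load  L2 → S/I/S on L2; bus BusRd Flush; mem=94
  op16 P0: load  L2 → S/I/S on L2; bus (none); mem=94
  op17 P0: load  L1 → S/S/I on L1; bus BusRd Flush; mem=3
  op18 P2: store L0 := 84 → I/I/M on L0; bus BusRdX Flush; mem=11

memory[L0] = 11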